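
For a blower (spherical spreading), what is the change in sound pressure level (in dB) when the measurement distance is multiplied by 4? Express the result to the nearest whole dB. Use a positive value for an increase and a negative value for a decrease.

-12 dB

Point-source spreading: ΔL = −20·log₁₀(r₂/r₁).
ΔL = −20·log₁₀(4) = -12.04 dB.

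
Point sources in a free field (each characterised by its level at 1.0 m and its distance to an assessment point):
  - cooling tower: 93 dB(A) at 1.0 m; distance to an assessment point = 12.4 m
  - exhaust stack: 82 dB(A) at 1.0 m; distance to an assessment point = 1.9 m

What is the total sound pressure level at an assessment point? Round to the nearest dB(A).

78 dB(A)

Apply inverse-square spreading to bring every level to the receiver, then sum 10^(L/10).
cooling tower: 93 − 20·log₁₀(12.4/1.0) = 93 − 21.87 = 71.13 dB(A).
exhaust stack: 82 − 20·log₁₀(1.9/1.0) = 82 − 5.58 = 76.42 dB(A).
Σ 10^(L/10) = 5.688e+07 → L_total = 10·log₁₀(5.688e+07) = 77.55 dB(A).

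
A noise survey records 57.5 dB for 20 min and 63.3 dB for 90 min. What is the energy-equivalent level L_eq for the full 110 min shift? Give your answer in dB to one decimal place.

62.7 dB

L_eq = 10·log₁₀[(1/T)·Σ tᵢ·10^(Lᵢ/10)] with T = 110 min.
Σ tᵢ·10^(Lᵢ/10) = 20·10^(57.5/10) + 90·10^(63.3/10) = 2.037e+08.
L_eq = 10·log₁₀(2.037e+08/110) = 62.68 dB.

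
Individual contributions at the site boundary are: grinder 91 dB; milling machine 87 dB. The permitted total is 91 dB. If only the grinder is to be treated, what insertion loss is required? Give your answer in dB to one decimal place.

Everything except the grinder sums to 10^(87/10) = 5.012e+08 in linear terms, 87.00 dB.
The limit corresponds to 10^(91/10) = 1.259e+09; subtracting the fixed part leaves 7.577e+08 for the grinder, i.e. 88.80 dB.
Required insertion loss = 91 − 88.80 = 2.20 dB.

2.2 dB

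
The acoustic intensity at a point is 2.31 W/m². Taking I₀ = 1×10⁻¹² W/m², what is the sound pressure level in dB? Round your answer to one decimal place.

I/I₀ = 2.31/10⁻¹² = 2.31×10^12, and L = 10·log₁₀(I/I₀).
L = 10·(0.3636 + 12) = 123.64 dB.

123.6 dB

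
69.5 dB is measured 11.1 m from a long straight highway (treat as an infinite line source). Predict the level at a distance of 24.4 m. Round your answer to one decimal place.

Line-source attenuation: ΔL = 10·log₁₀(r₂/r₁) = 10·log₁₀(24.4/11.1) = 3.421 dB.
L₂ = 69.5 − 10·log₁₀(24.4/11.1) = 69.5 − 3.421 = 66.08 dB.

66.1 dB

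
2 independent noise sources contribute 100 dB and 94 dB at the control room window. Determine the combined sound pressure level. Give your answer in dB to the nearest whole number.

101 dB

Incoherent sources combine by intensity addition: L_total = 10·log₁₀(Σ 10^(L_i/10)).
Σ 10^(L/10) = 10^(100/10) + 10^(94/10) = 1.251e+10.
L_total = 10·log₁₀(1.251e+10) = 100.97 dB.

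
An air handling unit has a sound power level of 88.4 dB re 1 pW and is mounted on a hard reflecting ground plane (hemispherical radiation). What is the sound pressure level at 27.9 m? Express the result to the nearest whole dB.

52 dB

Free-field hemispherical radiation: L_p = L_w − 10·log₁₀(2π·r²), r = 27.9 m.
2π·r² = 4891 m², 10·log₁₀ of that is 36.894 dB.
L_p = 88.4 − 36.894 = 51.51 dB.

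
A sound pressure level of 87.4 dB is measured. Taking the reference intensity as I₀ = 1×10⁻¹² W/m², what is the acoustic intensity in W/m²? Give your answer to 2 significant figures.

L = 10·log₁₀(I/I₀) ⇒ I = I₀·10^(L/10) = 10⁻¹² × 10^8.74.

0.00055 W/m²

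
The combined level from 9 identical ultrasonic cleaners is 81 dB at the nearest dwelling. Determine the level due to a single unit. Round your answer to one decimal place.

9 equal contributions raise the level by 10·log₁₀ 9 = 9.542 dB, so each unit alone gives 81 − 9.542.

71.5 dB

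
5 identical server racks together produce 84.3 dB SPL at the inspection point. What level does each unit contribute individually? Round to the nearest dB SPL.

77 dB SPL

For N identical incoherent sources L_total = L₁ + 10·log₁₀ N, so L₁ = 84.3 − 10·log₁₀(5) = 84.3 − 6.990.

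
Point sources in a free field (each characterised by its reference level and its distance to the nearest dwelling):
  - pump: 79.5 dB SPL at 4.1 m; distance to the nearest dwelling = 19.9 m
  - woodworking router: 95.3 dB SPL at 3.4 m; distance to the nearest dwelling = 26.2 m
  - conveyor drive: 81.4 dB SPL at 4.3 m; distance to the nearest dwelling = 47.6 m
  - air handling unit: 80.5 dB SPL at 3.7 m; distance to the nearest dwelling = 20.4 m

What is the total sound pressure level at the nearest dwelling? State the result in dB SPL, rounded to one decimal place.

78.2 dB SPL

Apply inverse-square spreading to bring every level to the receiver, then sum 10^(L/10).
pump: 79.5 − 20·log₁₀(19.9/4.1) = 79.5 − 13.72 = 65.78 dB SPL.
woodworking router: 95.3 − 20·log₁₀(26.2/3.4) = 95.3 − 17.74 = 77.56 dB SPL.
conveyor drive: 81.4 − 20·log₁₀(47.6/4.3) = 81.4 − 20.88 = 60.52 dB SPL.
air handling unit: 80.5 − 20·log₁₀(20.4/3.7) = 80.5 − 14.83 = 65.67 dB SPL.
Σ 10^(L/10) = 6.566e+07 → L_total = 10·log₁₀(6.566e+07) = 78.17 dB SPL.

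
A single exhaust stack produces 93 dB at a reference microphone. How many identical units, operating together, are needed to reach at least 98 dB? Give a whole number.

4

The shortfall is 98 − 93 = 5.0 dB, and N units add 10·log₁₀ N, so need 10·log₁₀ N ≥ 5.0.
N ≥ 10^(5.0/10) = 3.162, so N = 4.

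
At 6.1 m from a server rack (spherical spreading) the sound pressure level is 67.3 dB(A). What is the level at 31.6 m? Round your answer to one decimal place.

For a point source, L₂ = L₁ − 20·log₁₀(r₂/r₁).
L₂ = 67.3 − 20·log₁₀(31.6/6.1) = 67.3 − 14.287 = 53.01 dB(A).

53.0 dB(A)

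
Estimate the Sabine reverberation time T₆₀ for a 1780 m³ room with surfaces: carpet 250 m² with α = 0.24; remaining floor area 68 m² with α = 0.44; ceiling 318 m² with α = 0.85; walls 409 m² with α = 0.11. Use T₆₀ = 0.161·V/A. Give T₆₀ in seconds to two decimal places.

A = Σ Sᵢαᵢ = 250·0.24 + 68·0.44 + 318·0.85 + 409·0.11 = 405.21 m².
T₆₀ = 0.161·V/A = 0.161·1780/405.21 = 0.707 s.

0.71 s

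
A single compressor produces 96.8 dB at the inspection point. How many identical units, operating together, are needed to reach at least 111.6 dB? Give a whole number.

The shortfall is 111.6 − 96.8 = 14.8 dB, and N units add 10·log₁₀ N, so need 10·log₁₀ N ≥ 14.8.
N ≥ 10^(14.8/10) = 30.200, so N = 31.

31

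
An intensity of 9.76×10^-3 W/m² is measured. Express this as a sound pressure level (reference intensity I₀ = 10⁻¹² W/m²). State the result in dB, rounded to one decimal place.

99.9 dB

L = 10·log₁₀(I/I₀) = 10·log₁₀(9.76×10^-3/10⁻¹²) = 10·log₁₀(9.76×10^9).
L = 10·(0.9894 + 9) = 99.89 dB.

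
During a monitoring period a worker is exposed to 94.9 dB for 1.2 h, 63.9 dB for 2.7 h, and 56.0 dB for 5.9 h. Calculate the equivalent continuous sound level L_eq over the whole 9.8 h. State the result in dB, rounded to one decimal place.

Weight each interval's intensity by its duration and average over T = 9.8 h:
Σ tᵢ·10^(Lᵢ/10) = 1.2·10^(94.9/10) + 2.7·10^(63.9/10) + 5.9·10^(56.0/10) = 3.717e+09.
L_eq = 10·log₁₀(3.717e+09/9.8) = 85.79 dB.

85.8 dB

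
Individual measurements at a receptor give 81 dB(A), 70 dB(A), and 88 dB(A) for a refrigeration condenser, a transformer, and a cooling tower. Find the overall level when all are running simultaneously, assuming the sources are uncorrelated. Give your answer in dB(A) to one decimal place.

88.8 dB(A)

Incoherent sources combine by intensity addition: L_total = 10·log₁₀(Σ 10^(L_i/10)).
Σ 10^(L/10) = 10^(81/10) + 10^(70/10) + 10^(88/10) = 7.668e+08.
L_total = 10·log₁₀(7.668e+08) = 88.85 dB(A).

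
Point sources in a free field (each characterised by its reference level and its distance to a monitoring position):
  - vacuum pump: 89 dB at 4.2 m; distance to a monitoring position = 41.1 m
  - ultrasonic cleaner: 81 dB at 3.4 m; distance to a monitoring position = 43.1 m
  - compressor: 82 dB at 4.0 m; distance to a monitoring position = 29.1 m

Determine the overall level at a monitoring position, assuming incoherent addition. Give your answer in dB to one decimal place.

First find each source's level at the receiver (point-source: −20·log₁₀(r/r_ref)), then combine on an intensity basis.
vacuum pump: 89 − 20·log₁₀(41.1/4.2) = 89 − 19.81 = 69.19 dB.
ultrasonic cleaner: 81 − 20·log₁₀(43.1/3.4) = 81 − 22.06 = 58.94 dB.
compressor: 82 − 20·log₁₀(29.1/4.0) = 82 − 17.24 = 64.76 dB.
Σ 10^(L/10) = 1.207e+07 → L_total = 10·log₁₀(1.207e+07) = 70.82 dB.

70.8 dB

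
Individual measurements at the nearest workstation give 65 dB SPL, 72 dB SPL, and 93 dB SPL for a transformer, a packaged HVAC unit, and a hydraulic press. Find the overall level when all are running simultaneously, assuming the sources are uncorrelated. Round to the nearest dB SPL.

For uncorrelated sources the intensities add, so convert each level to linear form, sum, and take 10·log₁₀ of the total.
Σ 10^(L/10) = 10^(65/10) + 10^(72/10) + 10^(93/10) = 2.014e+09.
L_total = 10·log₁₀(2.014e+09) = 93.04 dB SPL.

93 dB SPL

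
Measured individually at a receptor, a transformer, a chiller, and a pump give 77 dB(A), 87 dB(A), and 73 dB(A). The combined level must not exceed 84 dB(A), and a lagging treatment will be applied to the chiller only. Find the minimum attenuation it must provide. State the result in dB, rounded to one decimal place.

The untreated sources together contribute 10^(77/10) + 10^(73/10) = 7.007e+07, i.e. 78.46 dB(A).
The limit corresponds to 10^(84/10) = 2.512e+08; subtracting the fixed part leaves 1.811e+08 for the chiller, i.e. 82.58 dB(A).
Required insertion loss = 87 − 82.58 = 4.42 dB.

4.4 dB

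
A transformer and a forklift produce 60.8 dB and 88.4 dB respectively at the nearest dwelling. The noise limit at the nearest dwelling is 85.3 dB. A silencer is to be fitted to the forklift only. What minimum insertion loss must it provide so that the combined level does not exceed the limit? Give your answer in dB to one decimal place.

3.1 dB

Everything except the forklift sums to 10^(60.8/10) = 1.202e+06 in linear terms, 60.80 dB.
The limit corresponds to 10^(85.3/10) = 3.388e+08; subtracting the fixed part leaves 3.376e+08 for the forklift, i.e. 85.28 dB.
Required insertion loss = 88.4 − 85.28 = 3.12 dB.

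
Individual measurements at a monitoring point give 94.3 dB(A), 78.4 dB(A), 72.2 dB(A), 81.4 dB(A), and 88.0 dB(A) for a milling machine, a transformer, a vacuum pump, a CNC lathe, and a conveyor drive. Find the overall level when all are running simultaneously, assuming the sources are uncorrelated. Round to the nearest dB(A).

95 dB(A)

Incoherent sources combine by intensity addition: L_total = 10·log₁₀(Σ 10^(L_i/10)).
Σ 10^(L/10) = 10^(94.3/10) + 10^(78.4/10) + 10^(72.2/10) + 10^(81.4/10) + 10^(88.0/10) = 3.546e+09.
L_total = 10·log₁₀(3.546e+09) = 95.50 dB(A).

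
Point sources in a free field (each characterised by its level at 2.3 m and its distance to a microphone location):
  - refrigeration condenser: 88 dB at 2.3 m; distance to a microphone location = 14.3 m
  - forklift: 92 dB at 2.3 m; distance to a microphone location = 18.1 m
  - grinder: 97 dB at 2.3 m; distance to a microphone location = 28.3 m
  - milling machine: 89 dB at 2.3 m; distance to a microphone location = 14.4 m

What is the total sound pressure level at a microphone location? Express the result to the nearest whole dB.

80 dB

First find each source's level at the receiver (point-source: −20·log₁₀(r/r_ref)), then combine on an intensity basis.
refrigeration condenser: 88 − 20·log₁₀(14.3/2.3) = 88 − 15.87 = 72.13 dB.
forklift: 92 − 20·log₁₀(18.1/2.3) = 92 − 17.92 = 74.08 dB.
grinder: 97 − 20·log₁₀(28.3/2.3) = 97 − 21.80 = 75.20 dB.
milling machine: 89 − 20·log₁₀(14.4/2.3) = 89 − 15.93 = 73.07 dB.
Σ 10^(L/10) = 9.528e+07 → L_total = 10·log₁₀(9.528e+07) = 79.79 dB.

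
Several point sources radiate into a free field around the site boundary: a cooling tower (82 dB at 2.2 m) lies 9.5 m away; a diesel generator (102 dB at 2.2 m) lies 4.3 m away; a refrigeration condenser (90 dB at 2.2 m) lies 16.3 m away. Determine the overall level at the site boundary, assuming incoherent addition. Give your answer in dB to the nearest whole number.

Apply inverse-square spreading to bring every level to the receiver, then sum 10^(L/10).
cooling tower: 82 − 20·log₁₀(9.5/2.2) = 82 − 12.71 = 69.29 dB.
diesel generator: 102 − 20·log₁₀(4.3/2.2) = 102 − 5.82 = 96.18 dB.
refrigeration condenser: 90 − 20·log₁₀(16.3/2.2) = 90 − 17.40 = 72.60 dB.
Σ 10^(L/10) = 4.175e+09 → L_total = 10·log₁₀(4.175e+09) = 96.21 dB.

96 dB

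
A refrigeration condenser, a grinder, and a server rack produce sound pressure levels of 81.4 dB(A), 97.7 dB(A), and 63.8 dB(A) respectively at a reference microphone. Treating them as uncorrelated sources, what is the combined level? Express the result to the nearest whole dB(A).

For uncorrelated sources the intensities add, so convert each level to linear form, sum, and take 10·log₁₀ of the total.
Σ 10^(L/10) = 10^(81.4/10) + 10^(97.7/10) + 10^(63.8/10) = 6.029e+09.
L_total = 10·log₁₀(6.029e+09) = 97.80 dB(A).

98 dB(A)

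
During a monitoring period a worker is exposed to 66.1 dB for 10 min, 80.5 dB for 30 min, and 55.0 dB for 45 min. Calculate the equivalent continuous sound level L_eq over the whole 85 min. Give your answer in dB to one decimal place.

The energy average is taken in the linear domain: L_eq = 10·log₁₀[(Σ tᵢ·10^(Lᵢ/10))/T], T = 85 min.
Σ tᵢ·10^(Lᵢ/10) = 10·10^(66.1/10) + 30·10^(80.5/10) + 45·10^(55.0/10) = 3.421e+09.
L_eq = 10·log₁₀(3.421e+09/85) = 76.05 dB.

76.0 dB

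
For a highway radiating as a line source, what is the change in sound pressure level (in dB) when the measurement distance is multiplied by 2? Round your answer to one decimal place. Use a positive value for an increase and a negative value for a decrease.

A line source loses 3 dB per doubling of distance; generally ΔL = −10·log₁₀(r₂/r₁).
ΔL = −10·log₁₀(2) = -3.01 dB.

-3.0 dB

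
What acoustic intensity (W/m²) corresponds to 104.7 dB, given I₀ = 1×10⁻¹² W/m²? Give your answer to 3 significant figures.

I = I₀·10^(L/10) = 10⁻¹² × 10^(104.7/10) = 10^(-1.530).

0.0295 W/m²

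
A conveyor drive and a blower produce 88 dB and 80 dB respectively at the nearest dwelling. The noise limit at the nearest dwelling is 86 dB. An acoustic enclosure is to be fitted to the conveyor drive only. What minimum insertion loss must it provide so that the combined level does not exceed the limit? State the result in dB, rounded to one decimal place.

The untreated sources together contribute 10^(80/10) = 1.000e+08, i.e. 80.00 dB.
The limit corresponds to 10^(86/10) = 3.981e+08; subtracting the fixed part leaves 2.981e+08 for the conveyor drive, i.e. 84.74 dB.
Required insertion loss = 88 − 84.74 = 3.26 dB.

3.3 dB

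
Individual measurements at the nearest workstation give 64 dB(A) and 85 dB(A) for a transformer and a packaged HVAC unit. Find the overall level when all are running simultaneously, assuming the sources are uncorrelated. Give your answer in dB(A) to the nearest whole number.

85 dB(A)

Incoherent sources combine by intensity addition: L_total = 10·log₁₀(Σ 10^(L_i/10)).
Σ 10^(L/10) = 10^(64/10) + 10^(85/10) = 3.187e+08.
L_total = 10·log₁₀(3.187e+08) = 85.03 dB(A).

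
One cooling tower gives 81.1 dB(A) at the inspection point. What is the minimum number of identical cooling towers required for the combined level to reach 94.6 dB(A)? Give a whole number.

N identical sources give L₁ + 10·log₁₀ N, so require 10·log₁₀ N ≥ 94.6 − 81.1 = 13.5 dB.
N ≥ 10^(13.5/10) = 22.387, so N = 23.

23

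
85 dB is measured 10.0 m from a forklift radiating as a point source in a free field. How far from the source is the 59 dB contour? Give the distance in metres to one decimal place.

199.5 m

The 26.0 dB drop corresponds to a distance ratio of 10^(26.0/20) for a point source.
r₂ = 10.0·10^((85−59)/20) = 10.0·10^(26.0/20) = 199.53 m.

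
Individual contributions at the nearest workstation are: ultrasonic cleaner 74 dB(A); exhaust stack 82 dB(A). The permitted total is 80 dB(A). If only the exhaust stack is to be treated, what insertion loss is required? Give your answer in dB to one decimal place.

The untreated sources together contribute 10^(74/10) = 2.512e+07, i.e. 74.00 dB(A).
The limit corresponds to 10^(80/10) = 1.000e+08; subtracting the fixed part leaves 7.488e+07 for the exhaust stack, i.e. 78.74 dB(A).
So the exhaust stack must be reduced from 82 to 78.74 dB(A): IL = 3.26 dB.

3.3 dB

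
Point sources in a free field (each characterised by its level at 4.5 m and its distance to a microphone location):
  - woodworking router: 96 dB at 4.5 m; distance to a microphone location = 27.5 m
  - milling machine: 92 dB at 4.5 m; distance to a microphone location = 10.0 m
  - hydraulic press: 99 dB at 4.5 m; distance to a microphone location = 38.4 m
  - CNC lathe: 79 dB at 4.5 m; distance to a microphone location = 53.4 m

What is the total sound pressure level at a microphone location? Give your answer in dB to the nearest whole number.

87 dB

First find each source's level at the receiver (point-source: −20·log₁₀(r/r_ref)), then combine on an intensity basis.
woodworking router: 96 − 20·log₁₀(27.5/4.5) = 96 − 15.72 = 80.28 dB.
milling machine: 92 − 20·log₁₀(10.0/4.5) = 92 − 6.94 = 85.06 dB.
hydraulic press: 99 − 20·log₁₀(38.4/4.5) = 99 − 18.62 = 80.38 dB.
CNC lathe: 79 − 20·log₁₀(53.4/4.5) = 79 − 21.49 = 57.51 dB.
Σ 10^(L/10) = 5.372e+08 → L_total = 10·log₁₀(5.372e+08) = 87.30 dB.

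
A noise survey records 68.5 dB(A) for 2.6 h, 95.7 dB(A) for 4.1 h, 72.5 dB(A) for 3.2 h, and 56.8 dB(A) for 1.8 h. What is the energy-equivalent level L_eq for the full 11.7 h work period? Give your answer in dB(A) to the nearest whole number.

Weight each interval's intensity by its duration and average over T = 11.7 h:
Σ tᵢ·10^(Lᵢ/10) = 2.6·10^(68.5/10) + 4.1·10^(95.7/10) + 3.2·10^(72.5/10) + 1.8·10^(56.8/10) = 1.531e+10.
L_eq = 10·log₁₀(1.531e+10/11.7) = 91.17 dB(A).

91 dB(A)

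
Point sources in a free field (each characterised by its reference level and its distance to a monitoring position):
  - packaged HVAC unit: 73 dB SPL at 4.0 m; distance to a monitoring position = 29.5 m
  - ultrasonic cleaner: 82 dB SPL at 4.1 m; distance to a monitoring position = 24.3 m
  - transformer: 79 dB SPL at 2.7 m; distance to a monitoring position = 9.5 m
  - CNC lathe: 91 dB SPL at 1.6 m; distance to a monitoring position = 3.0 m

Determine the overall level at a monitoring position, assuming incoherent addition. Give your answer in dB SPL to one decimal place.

85.7 dB SPL

Apply inverse-square spreading to bring every level to the receiver, then sum 10^(L/10).
packaged HVAC unit: 73 − 20·log₁₀(29.5/4.0) = 73 − 17.36 = 55.64 dB SPL.
ultrasonic cleaner: 82 − 20·log₁₀(24.3/4.1) = 82 − 15.46 = 66.54 dB SPL.
transformer: 79 − 20·log₁₀(9.5/2.7) = 79 − 10.93 = 68.07 dB SPL.
CNC lathe: 91 − 20·log₁₀(3.0/1.6) = 91 − 5.46 = 85.54 dB SPL.
Σ 10^(L/10) = 3.694e+08 → L_total = 10·log₁₀(3.694e+08) = 85.67 dB SPL.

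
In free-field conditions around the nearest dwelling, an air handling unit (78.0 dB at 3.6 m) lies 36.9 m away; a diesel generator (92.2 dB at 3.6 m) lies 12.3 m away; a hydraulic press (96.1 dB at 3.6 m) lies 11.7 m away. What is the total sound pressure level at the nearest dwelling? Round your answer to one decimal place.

87.2 dB

Apply inverse-square spreading to bring every level to the receiver, then sum 10^(L/10).
air handling unit: 78.0 − 20·log₁₀(36.9/3.6) = 78.0 − 20.21 = 57.79 dB.
diesel generator: 92.2 − 20·log₁₀(12.3/3.6) = 92.2 − 10.67 = 81.53 dB.
hydraulic press: 96.1 − 20·log₁₀(11.7/3.6) = 96.1 − 10.24 = 85.86 dB.
Σ 10^(L/10) = 5.285e+08 → L_total = 10·log₁₀(5.285e+08) = 87.23 dB.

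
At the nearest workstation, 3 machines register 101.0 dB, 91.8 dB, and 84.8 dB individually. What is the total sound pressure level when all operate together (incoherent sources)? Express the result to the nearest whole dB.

Incoherent sources combine by intensity addition: L_total = 10·log₁₀(Σ 10^(L_i/10)).
Σ 10^(L/10) = 10^(101.0/10) + 10^(91.8/10) + 10^(84.8/10) = 1.440e+10.
L_total = 10·log₁₀(1.440e+10) = 101.59 dB.

102 dB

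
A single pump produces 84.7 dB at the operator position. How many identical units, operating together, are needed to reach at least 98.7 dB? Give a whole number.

26

N identical sources give L₁ + 10·log₁₀ N, so require 10·log₁₀ N ≥ 98.7 − 84.7 = 14.0 dB.
N ≥ 10^(14.0/10) = 25.119, so N = 26.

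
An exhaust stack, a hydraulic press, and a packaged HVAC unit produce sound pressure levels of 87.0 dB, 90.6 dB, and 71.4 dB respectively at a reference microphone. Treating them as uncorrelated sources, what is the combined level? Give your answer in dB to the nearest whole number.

92 dB

For uncorrelated sources the intensities add, so convert each level to linear form, sum, and take 10·log₁₀ of the total.
Σ 10^(L/10) = 10^(87.0/10) + 10^(90.6/10) + 10^(71.4/10) = 1.663e+09.
L_total = 10·log₁₀(1.663e+09) = 92.21 dB.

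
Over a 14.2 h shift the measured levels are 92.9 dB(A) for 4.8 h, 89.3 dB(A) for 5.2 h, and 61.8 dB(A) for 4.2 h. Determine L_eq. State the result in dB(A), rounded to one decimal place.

The energy average is taken in the linear domain: L_eq = 10·log₁₀[(Σ tᵢ·10^(Lᵢ/10))/T], T = 14.2 h.
Σ tᵢ·10^(Lᵢ/10) = 4.8·10^(92.9/10) + 5.2·10^(89.3/10) + 4.2·10^(61.8/10) = 1.379e+10.
L_eq = 10·log₁₀(1.379e+10/14.2) = 89.87 dB(A).

89.9 dB(A)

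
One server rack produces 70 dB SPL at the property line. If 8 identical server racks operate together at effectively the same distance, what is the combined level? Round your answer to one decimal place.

79.0 dB SPL

With 8 equal, uncorrelated contributions the intensity is 8× that of one unit, giving a rise of 10·log₁₀ 8.
L_total = 70 + 10·log₁₀(8) = 70 + 9.031 = 79.03 dB SPL.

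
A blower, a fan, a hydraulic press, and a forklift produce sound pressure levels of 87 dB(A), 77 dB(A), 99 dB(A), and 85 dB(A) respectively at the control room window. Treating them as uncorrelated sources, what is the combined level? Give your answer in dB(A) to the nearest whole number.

99 dB(A)

For uncorrelated sources the intensities add, so convert each level to linear form, sum, and take 10·log₁₀ of the total.
Σ 10^(L/10) = 10^(87/10) + 10^(77/10) + 10^(99/10) + 10^(85/10) = 8.811e+09.
L_total = 10·log₁₀(8.811e+09) = 99.45 dB(A).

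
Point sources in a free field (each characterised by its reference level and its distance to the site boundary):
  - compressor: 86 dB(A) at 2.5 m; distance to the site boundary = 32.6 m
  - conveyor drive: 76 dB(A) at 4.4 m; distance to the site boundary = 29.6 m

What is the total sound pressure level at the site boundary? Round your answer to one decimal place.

65.1 dB(A)

Apply inverse-square spreading to bring every level to the receiver, then sum 10^(L/10).
compressor: 86 − 20·log₁₀(32.6/2.5) = 86 − 22.31 = 63.69 dB(A).
conveyor drive: 76 − 20·log₁₀(29.6/4.4) = 76 − 16.56 = 59.44 dB(A).
Σ 10^(L/10) = 3.221e+06 → L_total = 10·log₁₀(3.221e+06) = 65.08 dB(A).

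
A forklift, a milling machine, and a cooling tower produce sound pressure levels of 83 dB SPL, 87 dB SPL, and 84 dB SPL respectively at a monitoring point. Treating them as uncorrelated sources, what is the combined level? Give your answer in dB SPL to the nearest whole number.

Incoherent sources combine by intensity addition: L_total = 10·log₁₀(Σ 10^(L_i/10)).
Σ 10^(L/10) = 10^(83/10) + 10^(87/10) + 10^(84/10) = 9.519e+08.
L_total = 10·log₁₀(9.519e+08) = 89.79 dB SPL.

90 dB SPL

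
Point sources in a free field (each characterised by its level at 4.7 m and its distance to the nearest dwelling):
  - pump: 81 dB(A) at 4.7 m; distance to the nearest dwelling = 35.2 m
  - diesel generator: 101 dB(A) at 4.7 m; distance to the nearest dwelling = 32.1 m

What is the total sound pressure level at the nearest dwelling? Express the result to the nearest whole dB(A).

Propagate each source to the receiver with L = L_ref − 20·log₁₀(r/r_ref), then add intensities.
pump: 81 − 20·log₁₀(35.2/4.7) = 81 − 17.49 = 63.51 dB(A).
diesel generator: 101 − 20·log₁₀(32.1/4.7) = 101 − 16.69 = 84.31 dB(A).
Σ 10^(L/10) = 2.721e+08 → L_total = 10·log₁₀(2.721e+08) = 84.35 dB(A).

84 dB(A)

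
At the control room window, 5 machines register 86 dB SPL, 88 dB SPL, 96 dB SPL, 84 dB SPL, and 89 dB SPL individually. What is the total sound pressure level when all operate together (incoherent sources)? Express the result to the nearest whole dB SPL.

98 dB SPL

Incoherent sources combine by intensity addition: L_total = 10·log₁₀(Σ 10^(L_i/10)).
Σ 10^(L/10) = 10^(86/10) + 10^(88/10) + 10^(96/10) + 10^(84/10) + 10^(89/10) = 6.056e+09.
L_total = 10·log₁₀(6.056e+09) = 97.82 dB SPL.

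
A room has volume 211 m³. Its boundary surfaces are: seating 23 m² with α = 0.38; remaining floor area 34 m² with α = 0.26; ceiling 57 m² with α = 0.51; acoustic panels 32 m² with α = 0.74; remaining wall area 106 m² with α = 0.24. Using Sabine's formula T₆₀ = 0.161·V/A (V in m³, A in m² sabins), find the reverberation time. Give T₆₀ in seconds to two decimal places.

0.35 s

A = Σ Sᵢαᵢ = 23·0.38 + 34·0.26 + 57·0.51 + 32·0.74 + 106·0.24 = 95.77 m².
T₆₀ = 0.161·V/A = 0.161·211/95.77 = 0.355 s.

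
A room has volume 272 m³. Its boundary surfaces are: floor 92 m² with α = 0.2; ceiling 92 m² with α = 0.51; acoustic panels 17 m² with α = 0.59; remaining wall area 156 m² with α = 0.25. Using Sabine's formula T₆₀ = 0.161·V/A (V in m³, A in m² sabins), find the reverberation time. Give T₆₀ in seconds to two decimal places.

A = Σ Sᵢαᵢ = 92·0.2 + 92·0.51 + 17·0.59 + 156·0.25 = 114.35 m².
T₆₀ = 0.161·V/A = 0.161·272/114.35 = 0.383 s.

0.38 s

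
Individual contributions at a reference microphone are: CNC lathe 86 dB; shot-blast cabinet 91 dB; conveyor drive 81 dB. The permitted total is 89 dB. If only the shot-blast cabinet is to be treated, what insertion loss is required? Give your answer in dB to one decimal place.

6.7 dB

Fixed contribution from the other sources: Σ 10^(L/10) = 10^(86/10) + 10^(81/10) = 5.240e+08 (87.19 dB).
To meet 89 dB overall, the treated shot-blast cabinet may contribute at most 10^(89/10) − 5.240e+08 = 2.703e+08, i.e. 84.32 dB.
So the shot-blast cabinet must be reduced from 91 to 84.32 dB: IL = 6.68 dB.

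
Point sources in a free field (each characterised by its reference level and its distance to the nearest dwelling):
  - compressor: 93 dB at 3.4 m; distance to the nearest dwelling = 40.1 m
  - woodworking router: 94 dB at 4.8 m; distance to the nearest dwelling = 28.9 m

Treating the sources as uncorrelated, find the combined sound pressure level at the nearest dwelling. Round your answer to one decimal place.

79.2 dB

First find each source's level at the receiver (point-source: −20·log₁₀(r/r_ref)), then combine on an intensity basis.
compressor: 93 − 20·log₁₀(40.1/3.4) = 93 − 21.43 = 71.57 dB.
woodworking router: 94 − 20·log₁₀(28.9/4.8) = 94 − 15.59 = 78.41 dB.
Σ 10^(L/10) = 8.364e+07 → L_total = 10·log₁₀(8.364e+07) = 79.22 dB.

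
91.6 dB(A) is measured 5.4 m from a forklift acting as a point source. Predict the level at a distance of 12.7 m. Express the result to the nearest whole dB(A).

Spherical spreading from a point source gives a 20·log₁₀(r₂/r₁) drop.
L₂ = 91.6 − 20·log₁₀(12.7/5.4) = 91.6 − 7.428 = 84.17 dB(A).

84 dB(A)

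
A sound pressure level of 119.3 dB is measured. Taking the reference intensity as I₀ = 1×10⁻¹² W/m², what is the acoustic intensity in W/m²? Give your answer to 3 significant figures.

I = I₀·10^(L/10) = 10⁻¹² × 10^(119.3/10) = 10^(-0.070).

0.851 W/m²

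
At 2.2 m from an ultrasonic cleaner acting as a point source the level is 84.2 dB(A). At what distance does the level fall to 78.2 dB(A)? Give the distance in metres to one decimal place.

The 6.0 dB drop corresponds to a distance ratio of 10^(6.0/20) for a point source.
r₂ = 2.2·10^((84.2−78.2)/20) = 2.2·10^(6.0/20) = 4.39 m.

4.4 m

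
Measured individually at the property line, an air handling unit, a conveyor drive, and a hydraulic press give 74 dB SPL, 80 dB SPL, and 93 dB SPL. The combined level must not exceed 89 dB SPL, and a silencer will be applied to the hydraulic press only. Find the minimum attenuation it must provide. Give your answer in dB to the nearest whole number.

5 dB

The untreated sources together contribute 10^(74/10) + 10^(80/10) = 1.251e+08, i.e. 80.97 dB SPL.
To meet 89 dB SPL overall, the treated hydraulic press may contribute at most 10^(89/10) − 1.251e+08 = 6.692e+08, i.e. 88.26 dB SPL.
Required insertion loss = 93 − 88.26 = 4.74 dB.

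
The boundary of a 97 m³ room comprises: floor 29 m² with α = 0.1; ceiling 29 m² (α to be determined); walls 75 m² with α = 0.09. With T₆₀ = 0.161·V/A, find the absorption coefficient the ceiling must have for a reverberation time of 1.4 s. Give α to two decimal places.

0.05

Required total absorption A = 0.161·97/1.4 = 11.16 m².
Absorption from the other surfaces = 29·0.1 + 75·0.09 = 9.65 m², so the ceiling must supply 1.51 m² over 29 m².
α = 1.51/29 = 0.052.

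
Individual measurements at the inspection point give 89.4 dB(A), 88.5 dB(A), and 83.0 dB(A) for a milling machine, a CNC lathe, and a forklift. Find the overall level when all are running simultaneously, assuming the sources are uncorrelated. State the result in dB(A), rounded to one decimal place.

92.5 dB(A)

For uncorrelated sources the intensities add, so convert each level to linear form, sum, and take 10·log₁₀ of the total.
Σ 10^(L/10) = 10^(89.4/10) + 10^(88.5/10) + 10^(83.0/10) = 1.778e+09.
L_total = 10·log₁₀(1.778e+09) = 92.50 dB(A).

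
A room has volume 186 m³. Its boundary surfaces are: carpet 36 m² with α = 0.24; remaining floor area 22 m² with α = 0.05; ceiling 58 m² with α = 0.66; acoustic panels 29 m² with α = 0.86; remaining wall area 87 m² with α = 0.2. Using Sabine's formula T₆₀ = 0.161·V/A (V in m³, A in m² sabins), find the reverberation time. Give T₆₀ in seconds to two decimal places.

0.33 s

Total absorption A = 36·0.24 + 22·0.05 + 58·0.66 + 29·0.86 + 87·0.2 = 90.36 m² sabins.
T₆₀ = 0.161·V/A = 0.161·186/90.36 = 0.331 s.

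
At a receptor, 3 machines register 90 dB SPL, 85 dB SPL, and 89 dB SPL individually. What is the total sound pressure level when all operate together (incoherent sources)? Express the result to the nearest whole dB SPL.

Incoherent sources combine by intensity addition: L_total = 10·log₁₀(Σ 10^(L_i/10)).
Σ 10^(L/10) = 10^(90/10) + 10^(85/10) + 10^(89/10) = 2.111e+09.
L_total = 10·log₁₀(2.111e+09) = 93.24 dB SPL.

93 dB SPL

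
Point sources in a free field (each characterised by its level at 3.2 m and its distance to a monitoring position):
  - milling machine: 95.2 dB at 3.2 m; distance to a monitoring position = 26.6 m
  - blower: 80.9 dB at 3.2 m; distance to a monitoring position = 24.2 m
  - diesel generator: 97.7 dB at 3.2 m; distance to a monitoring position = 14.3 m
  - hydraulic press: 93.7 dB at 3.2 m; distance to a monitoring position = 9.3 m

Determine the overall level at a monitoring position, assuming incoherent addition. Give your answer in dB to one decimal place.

87.9 dB

Apply inverse-square spreading to bring every level to the receiver, then sum 10^(L/10).
milling machine: 95.2 − 20·log₁₀(26.6/3.2) = 95.2 − 18.39 = 76.81 dB.
blower: 80.9 − 20·log₁₀(24.2/3.2) = 80.9 − 17.57 = 63.33 dB.
diesel generator: 97.7 − 20·log₁₀(14.3/3.2) = 97.7 − 13.00 = 84.70 dB.
hydraulic press: 93.7 − 20·log₁₀(9.3/3.2) = 93.7 − 9.27 = 84.43 dB.
Σ 10^(L/10) = 6.225e+08 → L_total = 10·log₁₀(6.225e+08) = 87.94 dB.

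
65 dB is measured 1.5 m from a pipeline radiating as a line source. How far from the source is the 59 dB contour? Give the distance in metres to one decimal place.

The 6.0 dB drop corresponds to a distance ratio of 10^(6.0/10) for a line source.
r₂ = 1.5·10^((65−59)/10) = 1.5·10^(6.0/10) = 5.97 m.

6.0 m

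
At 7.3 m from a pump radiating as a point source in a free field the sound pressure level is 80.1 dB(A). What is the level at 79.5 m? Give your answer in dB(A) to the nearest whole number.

Spherical spreading from a point source gives a 20·log₁₀(r₂/r₁) drop.
L₂ = 80.1 − 20·log₁₀(79.5/7.3) = 80.1 − 20.741 = 59.36 dB(A).

59 dB(A)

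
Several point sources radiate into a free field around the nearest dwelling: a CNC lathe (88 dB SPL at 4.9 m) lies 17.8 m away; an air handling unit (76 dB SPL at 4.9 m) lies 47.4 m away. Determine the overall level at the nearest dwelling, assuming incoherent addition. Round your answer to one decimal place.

76.8 dB SPL

Propagate each source to the receiver with L = L_ref − 20·log₁₀(r/r_ref), then add intensities.
CNC lathe: 88 − 20·log₁₀(17.8/4.9) = 88 − 11.20 = 76.80 dB SPL.
air handling unit: 76 − 20·log₁₀(47.4/4.9) = 76 − 19.71 = 56.29 dB SPL.
Σ 10^(L/10) = 4.824e+07 → L_total = 10·log₁₀(4.824e+07) = 76.83 dB SPL.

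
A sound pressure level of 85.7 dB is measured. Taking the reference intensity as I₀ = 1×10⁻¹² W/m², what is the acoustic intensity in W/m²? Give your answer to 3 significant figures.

0.000372 W/m²

I = I₀·10^(L/10) = 10⁻¹² × 10^(85.7/10) = 10^(-3.430).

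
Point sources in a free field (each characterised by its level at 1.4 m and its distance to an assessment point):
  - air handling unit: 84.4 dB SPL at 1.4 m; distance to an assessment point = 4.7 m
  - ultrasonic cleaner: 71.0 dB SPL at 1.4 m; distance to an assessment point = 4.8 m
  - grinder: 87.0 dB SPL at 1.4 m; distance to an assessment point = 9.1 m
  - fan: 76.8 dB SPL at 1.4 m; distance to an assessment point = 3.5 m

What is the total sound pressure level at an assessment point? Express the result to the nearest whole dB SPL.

77 dB SPL

Propagate each source to the receiver with L = L_ref − 20·log₁₀(r/r_ref), then add intensities.
air handling unit: 84.4 − 20·log₁₀(4.7/1.4) = 84.4 − 10.52 = 73.88 dB SPL.
ultrasonic cleaner: 71.0 − 20·log₁₀(4.8/1.4) = 71.0 − 10.70 = 60.30 dB SPL.
grinder: 87.0 − 20·log₁₀(9.1/1.4) = 87.0 − 16.26 = 70.74 dB SPL.
fan: 76.8 − 20·log₁₀(3.5/1.4) = 76.8 − 7.96 = 68.84 dB SPL.
Σ 10^(L/10) = 4.503e+07 → L_total = 10·log₁₀(4.503e+07) = 76.53 dB SPL.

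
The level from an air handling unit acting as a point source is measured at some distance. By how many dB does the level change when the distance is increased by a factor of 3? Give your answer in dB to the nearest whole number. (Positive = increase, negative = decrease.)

-10 dB

Point-source spreading: ΔL = −20·log₁₀(r₂/r₁).
ΔL = −20·log₁₀(3) = -9.54 dB.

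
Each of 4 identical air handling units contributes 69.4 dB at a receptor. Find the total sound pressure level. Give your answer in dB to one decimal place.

75.4 dB

With 4 equal, uncorrelated contributions the intensity is 4× that of one unit, giving a rise of 10·log₁₀ 4.
L_total = 69.4 + 10·log₁₀(4) = 69.4 + 6.021 = 75.42 dB.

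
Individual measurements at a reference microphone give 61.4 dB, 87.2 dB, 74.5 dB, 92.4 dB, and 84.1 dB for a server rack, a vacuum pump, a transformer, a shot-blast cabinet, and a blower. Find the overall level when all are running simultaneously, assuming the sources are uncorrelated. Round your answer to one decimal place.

Incoherent sources combine by intensity addition: L_total = 10·log₁₀(Σ 10^(L_i/10)).
Σ 10^(L/10) = 10^(61.4/10) + 10^(87.2/10) + 10^(74.5/10) + 10^(92.4/10) + 10^(84.1/10) = 2.549e+09.
L_total = 10·log₁₀(2.549e+09) = 94.06 dB.

94.1 dB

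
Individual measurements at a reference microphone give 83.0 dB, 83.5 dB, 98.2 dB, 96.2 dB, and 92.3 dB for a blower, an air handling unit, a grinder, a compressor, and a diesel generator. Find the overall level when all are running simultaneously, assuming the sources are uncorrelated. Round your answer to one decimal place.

For uncorrelated sources the intensities add, so convert each level to linear form, sum, and take 10·log₁₀ of the total.
Σ 10^(L/10) = 10^(83.0/10) + 10^(83.5/10) + 10^(98.2/10) + 10^(96.2/10) + 10^(92.3/10) = 1.290e+10.
L_total = 10·log₁₀(1.290e+10) = 101.10 dB.

101.1 dB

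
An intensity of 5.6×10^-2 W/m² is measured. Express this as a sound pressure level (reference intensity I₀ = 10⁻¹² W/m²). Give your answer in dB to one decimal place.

I/I₀ = 5.6×10^-2/10⁻¹² = 5.6×10^10, and L = 10·log₁₀(I/I₀).
L = 10·(0.7482 + 10) = 107.48 dB.

107.5 dB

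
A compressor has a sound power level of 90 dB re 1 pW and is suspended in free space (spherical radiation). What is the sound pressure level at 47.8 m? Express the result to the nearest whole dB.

45 dB

Free-field spherical radiation: L_p = L_w − 10·log₁₀(4π·r²), r = 47.8 m.
4π·r² = 2.871e+04 m², 10·log₁₀ of that is 44.581 dB.
L_p = 90 − 44.581 = 45.42 dB.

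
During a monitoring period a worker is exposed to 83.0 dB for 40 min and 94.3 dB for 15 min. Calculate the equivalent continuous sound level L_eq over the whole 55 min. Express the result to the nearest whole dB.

The energy average is taken in the linear domain: L_eq = 10·log₁₀[(Σ tᵢ·10^(Lᵢ/10))/T], T = 55 min.
Σ tᵢ·10^(Lᵢ/10) = 40·10^(83.0/10) + 15·10^(94.3/10) = 4.835e+10.
L_eq = 10·log₁₀(4.835e+10/55) = 89.44 dB.

89 dB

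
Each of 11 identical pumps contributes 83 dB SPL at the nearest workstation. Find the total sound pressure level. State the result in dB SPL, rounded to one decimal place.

93.4 dB SPL

L_total = L₁ + 10·log₁₀ N for N identical incoherent sources.
L_total = 83 + 10·log₁₀(11) = 83 + 10.414 = 93.41 dB SPL.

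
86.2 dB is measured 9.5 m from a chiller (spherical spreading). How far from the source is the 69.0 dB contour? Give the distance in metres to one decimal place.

For a point source L₁ − L₂ = 20·log₁₀(r₂/r₁), so r₂ = r₁·10^((L₁−L₂)/20).
r₂ = 9.5·10^((86.2−69.0)/20) = 9.5·10^(17.2/20) = 68.82 m.

68.8 m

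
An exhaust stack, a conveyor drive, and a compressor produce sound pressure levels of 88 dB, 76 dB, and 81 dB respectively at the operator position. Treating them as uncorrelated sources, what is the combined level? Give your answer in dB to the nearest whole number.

For uncorrelated sources the intensities add, so convert each level to linear form, sum, and take 10·log₁₀ of the total.
Σ 10^(L/10) = 10^(88/10) + 10^(76/10) + 10^(81/10) = 7.967e+08.
L_total = 10·log₁₀(7.967e+08) = 89.01 dB.

89 dB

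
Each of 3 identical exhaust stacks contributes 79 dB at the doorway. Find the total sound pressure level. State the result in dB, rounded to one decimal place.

83.8 dB

With 3 equal, uncorrelated contributions the intensity is 3× that of one unit, giving a rise of 10·log₁₀ 3.
L_total = 79 + 10·log₁₀(3) = 79 + 4.771 = 83.77 dB.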